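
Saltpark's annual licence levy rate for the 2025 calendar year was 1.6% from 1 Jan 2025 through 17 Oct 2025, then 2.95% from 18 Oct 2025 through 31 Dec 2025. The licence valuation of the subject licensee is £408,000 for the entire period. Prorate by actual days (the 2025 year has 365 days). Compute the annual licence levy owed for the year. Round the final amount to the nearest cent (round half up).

£7,659.78

1 Jan – 17 Oct 2025: 290 days at 1.6% → £408,000 × 1.6% × 290/365 = £5,186.6301
18 Oct – 31 Dec 2025: 75 days at 2.95% → £408,000 × 2.95% × 75/365 = £2,473.1507
Total = £7,659.7808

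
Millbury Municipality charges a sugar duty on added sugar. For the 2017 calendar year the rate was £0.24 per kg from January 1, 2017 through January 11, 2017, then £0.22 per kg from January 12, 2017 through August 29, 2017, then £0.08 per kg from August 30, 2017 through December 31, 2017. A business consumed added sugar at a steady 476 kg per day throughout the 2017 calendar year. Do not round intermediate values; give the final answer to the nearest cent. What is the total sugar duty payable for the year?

£30,064.16

January 1 – January 11, 2017: 11 days × 476 kg/day = 5,236 kg at £0.24/kg → £1,256.64
January 12 – August 29, 2017: 230 days × 476 kg/day = 109,480 kg at £0.22/kg → £24,085.60
August 30 – December 31, 2017: 124 days × 476 kg/day = 59,024 kg at £0.08/kg → £4,721.92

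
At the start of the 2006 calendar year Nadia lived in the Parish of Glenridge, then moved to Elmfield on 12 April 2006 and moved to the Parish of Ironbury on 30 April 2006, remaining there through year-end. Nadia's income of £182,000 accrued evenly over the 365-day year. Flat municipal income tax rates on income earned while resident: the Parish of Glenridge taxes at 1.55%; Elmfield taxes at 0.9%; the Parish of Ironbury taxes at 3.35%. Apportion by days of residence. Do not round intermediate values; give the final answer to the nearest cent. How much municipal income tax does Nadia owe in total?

The Parish of Glenridge, 1 January – 11 April 2006: 101 days → £182,000 × 1.55% × 101/365 = £780.6055
Elmfield, 12 April – 29 April 2006: 18 days → £182,000 × 0.9% × 18/365 = £80.7781
The Parish of Ironbury, 30 April – 31 December 2006: 246 days → £182,000 × 3.35% × 246/365 = £4,109.2110
Total = £4,970.5945

£4,970.59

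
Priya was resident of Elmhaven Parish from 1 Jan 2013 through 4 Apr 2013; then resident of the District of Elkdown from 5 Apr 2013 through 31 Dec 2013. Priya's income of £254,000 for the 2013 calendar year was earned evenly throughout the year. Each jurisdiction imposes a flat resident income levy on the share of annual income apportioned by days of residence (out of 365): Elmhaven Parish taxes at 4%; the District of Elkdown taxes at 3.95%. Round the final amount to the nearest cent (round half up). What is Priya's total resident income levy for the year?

Elmhaven Parish, 1 Jan – 4 Apr 2013: 94 days → £254,000 × 4% × 94/365 = £2,616.5479
The District of Elkdown, 5 Apr – 31 Dec 2013: 271 days → £254,000 × 3.95% × 271/365 = £7,449.1589
Total = £10,065.7068

£10,065.71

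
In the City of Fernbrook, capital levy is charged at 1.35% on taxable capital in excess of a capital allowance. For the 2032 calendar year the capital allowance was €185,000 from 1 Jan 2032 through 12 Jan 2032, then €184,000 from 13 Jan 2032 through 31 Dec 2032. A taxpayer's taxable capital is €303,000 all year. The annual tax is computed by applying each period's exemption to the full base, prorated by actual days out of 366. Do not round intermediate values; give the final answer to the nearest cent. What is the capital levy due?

1 Jan – 12 Jan 2032: 12 days, exemption €185,000 → (€303,000 − €185,000) × 1.35% × 12/366 = €52.2295
13 Jan – 31 Dec 2032: 354 days, exemption €184,000 → (€303,000 − €184,000) × 1.35% × 354/366 = €1,553.8279
Total = €1,606.0574

€1,606.06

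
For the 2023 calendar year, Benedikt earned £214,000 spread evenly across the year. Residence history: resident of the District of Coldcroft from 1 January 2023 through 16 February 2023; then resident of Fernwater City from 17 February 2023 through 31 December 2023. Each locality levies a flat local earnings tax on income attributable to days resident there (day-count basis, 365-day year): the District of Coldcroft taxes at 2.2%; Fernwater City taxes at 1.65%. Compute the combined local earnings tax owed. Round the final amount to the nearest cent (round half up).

The District of Coldcroft, 1 January – 16 February 2023: 47 days → £214,000 × 2.2% × 47/365 = £606.2356
Fernwater City, 17 February – 31 December 2023: 318 days → £214,000 × 1.65% × 318/365 = £3,076.3233
Total = £3,682.5589

£3,682.56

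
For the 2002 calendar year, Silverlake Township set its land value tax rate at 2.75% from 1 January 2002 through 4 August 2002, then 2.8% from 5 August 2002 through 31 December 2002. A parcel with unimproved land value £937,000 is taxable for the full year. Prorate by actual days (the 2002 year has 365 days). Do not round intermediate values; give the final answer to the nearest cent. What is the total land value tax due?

1 January – 4 August 2002: 216 days at 2.75% → £937,000 × 2.75% × 216/365 = £15,248.7123
5 August – 31 December 2002: 149 days at 2.8% → £937,000 × 2.8% × 149/365 = £10,710.0384
Total = £25,958.7507

£25,958.75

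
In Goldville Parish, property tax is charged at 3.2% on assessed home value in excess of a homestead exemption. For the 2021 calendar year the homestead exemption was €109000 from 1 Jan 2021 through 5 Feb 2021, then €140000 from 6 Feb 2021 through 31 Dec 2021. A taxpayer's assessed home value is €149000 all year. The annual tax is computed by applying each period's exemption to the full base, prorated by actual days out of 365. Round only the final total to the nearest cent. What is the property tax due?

1 Jan – 5 Feb 2021: 36 days, exemption €109000 → (€149000 − €109000) × 3.2% × 36/365 = €126.2466
6 Feb – 31 Dec 2021: 329 days, exemption €140000 → (€149000 − €140000) × 3.2% × 329/365 = €259.5945
Total = €385.8411

€385.84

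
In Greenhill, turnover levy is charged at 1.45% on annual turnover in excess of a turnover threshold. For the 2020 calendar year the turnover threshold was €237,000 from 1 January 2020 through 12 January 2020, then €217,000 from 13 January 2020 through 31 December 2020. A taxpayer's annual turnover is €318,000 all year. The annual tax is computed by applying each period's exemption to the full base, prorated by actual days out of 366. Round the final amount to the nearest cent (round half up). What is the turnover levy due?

1 January – 12 January 2020: 12 days, exemption €237,000 → (€318,000 − €237,000) × 1.45% × 12/366 = €38.5082
13 January – 31 December 2020: 354 days, exemption €217,000 → (€318,000 − €217,000) × 1.45% × 354/366 = €1,416.4836
Total = €1,454.9918

€1,454.99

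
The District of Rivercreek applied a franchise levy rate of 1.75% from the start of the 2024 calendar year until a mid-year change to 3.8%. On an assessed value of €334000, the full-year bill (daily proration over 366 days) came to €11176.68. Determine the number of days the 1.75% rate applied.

Let d = days at the first rate; then 366 − d days at the second rate.
€334000 × [1.75%·d + 3.8%·(366−d)] / 366 = €11176.68
Solving gives d = 81, so the new rate took effect on March 22, 2024.

81 days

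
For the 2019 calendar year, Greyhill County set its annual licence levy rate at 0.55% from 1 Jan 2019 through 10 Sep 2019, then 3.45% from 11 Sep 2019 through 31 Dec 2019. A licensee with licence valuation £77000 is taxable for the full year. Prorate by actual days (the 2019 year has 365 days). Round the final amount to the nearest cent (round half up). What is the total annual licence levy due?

£1108.69

1 Jan – 10 Sep 2019: 253 days at 0.55% → £77000 × 0.55% × 253/365 = £293.5493
11 Sep – 31 Dec 2019: 112 days at 3.45% → £77000 × 3.45% × 112/365 = £815.1452
Total = £1108.6945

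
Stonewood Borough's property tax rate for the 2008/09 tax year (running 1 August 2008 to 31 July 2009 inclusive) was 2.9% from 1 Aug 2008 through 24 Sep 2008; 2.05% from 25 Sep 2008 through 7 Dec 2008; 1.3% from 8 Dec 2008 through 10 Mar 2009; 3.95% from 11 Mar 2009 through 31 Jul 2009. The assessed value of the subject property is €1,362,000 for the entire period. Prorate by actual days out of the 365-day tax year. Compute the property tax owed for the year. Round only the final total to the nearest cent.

€37,201.26

1 Aug – 24 Sep 2008: 55 days at 2.9% → €1,362,000 × 2.9% × 55/365 = €5,951.7534
25 Sep – 7 Dec 2008: 74 days at 2.05% → €1,362,000 × 2.05% × 74/365 = €5,660.6959
8 Dec 2008 – 10 Mar 2009: 93 days at 1.3% → €1,362,000 × 1.3% × 93/365 = €4,511.3918
11 Mar – 31 Jul 2009: 143 days at 3.95% → €1,362,000 × 3.95% × 143/365 = €21,077.4164
Total = €37,201.2575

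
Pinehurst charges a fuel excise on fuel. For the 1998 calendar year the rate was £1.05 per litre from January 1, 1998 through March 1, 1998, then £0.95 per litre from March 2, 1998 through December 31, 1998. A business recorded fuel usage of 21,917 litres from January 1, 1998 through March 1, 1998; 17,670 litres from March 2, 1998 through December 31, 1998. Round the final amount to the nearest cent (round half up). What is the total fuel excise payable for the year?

January 1 – March 1, 1998: 21,917 litres at £1.05/litre → £23,012.85
March 2 – December 31, 1998: 17,670 litres at £0.95/litre → £16,786.50

£39,799.35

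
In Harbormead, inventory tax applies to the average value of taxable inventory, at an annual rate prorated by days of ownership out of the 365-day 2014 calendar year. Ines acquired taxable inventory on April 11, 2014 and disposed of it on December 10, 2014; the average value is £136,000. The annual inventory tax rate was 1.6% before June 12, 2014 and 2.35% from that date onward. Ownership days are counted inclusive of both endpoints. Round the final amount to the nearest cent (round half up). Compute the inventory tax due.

£1,963.24

April 11 – June 11, 2014: 62 days at 1.6% → £136,000 × 1.6% × 62/365 = £369.6219
June 12 – December 10, 2014: 182 days at 2.35% → £136,000 × 2.35% × 182/365 = £1,593.6219
Total = £1,963.2438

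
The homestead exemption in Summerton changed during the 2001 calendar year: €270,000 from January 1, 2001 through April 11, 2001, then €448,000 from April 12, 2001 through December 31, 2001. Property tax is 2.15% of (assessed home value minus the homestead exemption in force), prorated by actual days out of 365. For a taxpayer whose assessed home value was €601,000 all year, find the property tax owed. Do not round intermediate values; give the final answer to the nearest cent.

January 1 – April 11, 2001: 101 days, exemption €270,000 → (€601,000 − €270,000) × 2.15% × 101/365 = €1,969.2233
April 12 – December 31, 2001: 264 days, exemption €448,000 → (€601,000 − €448,000) × 2.15% × 264/365 = €2,379.2548
Total = €4,348.4781

€4,348.48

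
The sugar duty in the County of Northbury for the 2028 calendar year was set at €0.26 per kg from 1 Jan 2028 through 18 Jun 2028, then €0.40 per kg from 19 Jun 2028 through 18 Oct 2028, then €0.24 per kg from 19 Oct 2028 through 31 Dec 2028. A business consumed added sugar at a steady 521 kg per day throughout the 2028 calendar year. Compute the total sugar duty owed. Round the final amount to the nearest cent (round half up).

€57,705.96

1 Jan – 18 Jun 2028: 170 days × 521 kg/day = 88,570 kg at €0.26/kg → €23,028.20
19 Jun – 18 Oct 2028: 122 days × 521 kg/day = 63,562 kg at €0.40/kg → €25,424.80
19 Oct – 31 Dec 2028: 74 days × 521 kg/day = 38,554 kg at €0.24/kg → €9,252.96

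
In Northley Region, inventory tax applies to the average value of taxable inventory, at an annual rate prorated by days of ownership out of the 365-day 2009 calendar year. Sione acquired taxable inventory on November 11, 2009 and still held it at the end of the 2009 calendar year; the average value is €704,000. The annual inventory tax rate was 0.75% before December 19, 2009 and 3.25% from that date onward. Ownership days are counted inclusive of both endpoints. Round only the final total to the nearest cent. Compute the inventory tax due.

€1,364.60

November 11 – December 18, 2009: 38 days at 0.75% → €704,000 × 0.75% × 38/365 = €549.6986
December 19 – December 31, 2009: 13 days at 3.25% → €704,000 × 3.25% × 13/365 = €814.9041
Total = €1,364.6027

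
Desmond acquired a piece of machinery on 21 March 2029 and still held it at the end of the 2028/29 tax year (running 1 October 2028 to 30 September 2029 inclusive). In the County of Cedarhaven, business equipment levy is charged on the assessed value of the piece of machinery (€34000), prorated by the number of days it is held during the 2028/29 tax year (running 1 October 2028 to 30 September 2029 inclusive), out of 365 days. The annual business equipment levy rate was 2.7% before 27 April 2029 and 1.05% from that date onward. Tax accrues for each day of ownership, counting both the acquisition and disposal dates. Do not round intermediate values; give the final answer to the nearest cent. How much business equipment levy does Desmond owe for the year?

21 March – 26 April 2029: 37 days at 2.7% → €34000 × 2.7% × 37/365 = €93.0575
27 April – 30 September 2029: 157 days at 1.05% → €34000 × 1.05% × 157/365 = €153.5589
Total = €246.6164

€246.62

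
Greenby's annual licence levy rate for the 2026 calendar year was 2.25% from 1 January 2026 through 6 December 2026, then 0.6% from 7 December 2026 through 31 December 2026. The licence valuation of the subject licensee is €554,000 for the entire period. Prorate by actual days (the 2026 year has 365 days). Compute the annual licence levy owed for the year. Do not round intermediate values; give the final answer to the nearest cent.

€11,838.90

1 January – 6 December 2026: 340 days at 2.25% → €554,000 × 2.25% × 340/365 = €11,611.2329
7 December – 31 December 2026: 25 days at 0.6% → €554,000 × 0.6% × 25/365 = €227.6712
Total = €11,838.9041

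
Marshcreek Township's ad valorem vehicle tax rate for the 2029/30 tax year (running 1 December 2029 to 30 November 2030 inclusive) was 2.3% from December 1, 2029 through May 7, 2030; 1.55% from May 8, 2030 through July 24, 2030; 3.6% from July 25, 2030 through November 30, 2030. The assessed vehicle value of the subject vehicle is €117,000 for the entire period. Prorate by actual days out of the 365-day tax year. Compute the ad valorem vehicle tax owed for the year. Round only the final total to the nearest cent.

€3,041.04

December 1, 2029 – May 7, 2030: 158 days at 2.3% → €117,000 × 2.3% × 158/365 = €1,164.8712
May 8 – July 24, 2030: 78 days at 1.55% → €117,000 × 1.55% × 78/365 = €387.5425
July 25 – November 30, 2030: 129 days at 3.6% → €117,000 × 3.6% × 129/365 = €1,488.6247
Total = €3,041.0384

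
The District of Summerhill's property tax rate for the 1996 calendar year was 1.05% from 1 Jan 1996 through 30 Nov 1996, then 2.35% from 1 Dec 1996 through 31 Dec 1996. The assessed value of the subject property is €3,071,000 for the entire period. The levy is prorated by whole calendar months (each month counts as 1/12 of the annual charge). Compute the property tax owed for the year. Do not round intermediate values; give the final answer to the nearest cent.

1 Jan – 30 Nov 1996: 11 months at 1.05% → €3,071,000 × 1.05% × 11/12 = €29,558.3750
1 Dec – 31 Dec 1996: 1 month at 2.35% → €3,071,000 × 2.35% × 1/12 = €6,014.0417
Total = €35,572.4167

€35,572.42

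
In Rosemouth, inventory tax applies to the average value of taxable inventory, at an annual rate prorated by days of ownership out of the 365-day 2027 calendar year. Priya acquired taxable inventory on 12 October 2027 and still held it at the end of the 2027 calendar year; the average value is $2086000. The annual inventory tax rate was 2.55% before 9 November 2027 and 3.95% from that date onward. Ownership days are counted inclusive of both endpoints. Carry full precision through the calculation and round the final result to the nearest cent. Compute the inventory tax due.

$16045.05

12 October – 8 November 2027: 28 days at 2.55% → $2086000 × 2.55% × 28/365 = $4080.5589
9 November – 31 December 2027: 53 days at 3.95% → $2086000 × 3.95% × 53/365 = $11964.4959
Total = $16045.0548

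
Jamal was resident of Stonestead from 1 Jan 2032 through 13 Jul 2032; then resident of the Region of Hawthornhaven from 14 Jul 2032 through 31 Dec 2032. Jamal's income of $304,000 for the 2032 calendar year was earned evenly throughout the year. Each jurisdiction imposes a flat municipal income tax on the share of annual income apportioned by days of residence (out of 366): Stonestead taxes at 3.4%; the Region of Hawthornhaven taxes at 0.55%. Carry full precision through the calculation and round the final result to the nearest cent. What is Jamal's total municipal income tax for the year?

Stonestead, 1 Jan – 13 Jul 2032: 195 days → $304,000 × 3.4% × 195/366 = $5,506.8852
The Region of Hawthornhaven, 14 Jul – 31 Dec 2032: 171 days → $304,000 × 0.55% × 171/366 = $781.1803
Total = $6,288.0656

$6,288.07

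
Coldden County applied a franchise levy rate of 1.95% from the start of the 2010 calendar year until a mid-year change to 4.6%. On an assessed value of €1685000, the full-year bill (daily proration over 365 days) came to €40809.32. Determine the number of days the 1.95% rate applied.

Let d = days at the first rate; then 365 − d days at the second rate.
€1685000 × [1.95%·d + 4.6%·(365−d)] / 365 = €40809.32
Solving gives d = 300, so the new rate took effect on 28 Oct 2010.

300 days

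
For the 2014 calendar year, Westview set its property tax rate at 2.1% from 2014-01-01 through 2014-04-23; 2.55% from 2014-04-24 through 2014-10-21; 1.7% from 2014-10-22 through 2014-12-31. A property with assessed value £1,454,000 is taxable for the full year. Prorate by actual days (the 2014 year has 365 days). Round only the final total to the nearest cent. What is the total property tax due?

2014-01-01 to 2014-04-23: 113 days at 2.1% → £1,454,000 × 2.1% × 113/365 = £9,452.9918
2014-04-24 to 2014-10-21: 181 days at 2.55% → £1,454,000 × 2.55% × 181/365 = £18,386.1288
2014-10-22 to 2014-12-31: 71 days at 1.7% → £1,454,000 × 1.7% × 71/365 = £4,808.1589
Total = £32,647.2795

£32,647.28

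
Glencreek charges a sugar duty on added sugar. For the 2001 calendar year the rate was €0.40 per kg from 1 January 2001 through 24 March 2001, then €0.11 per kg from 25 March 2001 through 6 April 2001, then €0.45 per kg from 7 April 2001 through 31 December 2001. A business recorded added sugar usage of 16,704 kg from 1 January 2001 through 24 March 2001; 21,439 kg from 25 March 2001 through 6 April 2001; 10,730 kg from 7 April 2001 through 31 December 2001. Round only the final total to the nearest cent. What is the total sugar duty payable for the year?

€13,868.39

1 January – 24 March 2001: 16,704 kg at €0.40/kg → €6,681.60
25 March – 6 April 2001: 21,439 kg at €0.11/kg → €2,358.29
7 April – 31 December 2001: 10,730 kg at €0.45/kg → €4,828.50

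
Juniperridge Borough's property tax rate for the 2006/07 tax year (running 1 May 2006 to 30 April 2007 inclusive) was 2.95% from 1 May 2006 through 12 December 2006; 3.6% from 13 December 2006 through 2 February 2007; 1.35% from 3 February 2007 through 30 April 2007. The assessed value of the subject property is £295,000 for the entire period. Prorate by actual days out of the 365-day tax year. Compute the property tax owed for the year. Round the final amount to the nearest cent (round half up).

1 May – 12 December 2006: 226 days at 2.95% → £295,000 × 2.95% × 226/365 = £5,388.3973
13 December 2006 – 2 February 2007: 52 days at 3.6% → £295,000 × 3.6% × 52/365 = £1,512.9863
3 February – 30 April 2007: 87 days at 1.35% → £295,000 × 1.35% × 87/365 = £949.2534
Total = £7,850.6370

£7,850.64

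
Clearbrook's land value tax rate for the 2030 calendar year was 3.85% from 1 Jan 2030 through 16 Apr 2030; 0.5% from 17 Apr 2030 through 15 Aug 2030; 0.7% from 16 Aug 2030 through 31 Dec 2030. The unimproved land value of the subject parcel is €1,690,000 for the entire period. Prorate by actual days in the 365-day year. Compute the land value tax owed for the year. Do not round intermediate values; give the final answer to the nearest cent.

1 Jan – 16 Apr 2030: 106 days at 3.85% → €1,690,000 × 3.85% × 106/365 = €18,895.5890
17 Apr – 15 Aug 2030: 121 days at 0.5% → €1,690,000 × 0.5% × 121/365 = €2,801.2329
16 Aug – 31 Dec 2030: 138 days at 0.7% → €1,690,000 × 0.7% × 138/365 = €4,472.7123
Total = €26,169.5342

€26,169.53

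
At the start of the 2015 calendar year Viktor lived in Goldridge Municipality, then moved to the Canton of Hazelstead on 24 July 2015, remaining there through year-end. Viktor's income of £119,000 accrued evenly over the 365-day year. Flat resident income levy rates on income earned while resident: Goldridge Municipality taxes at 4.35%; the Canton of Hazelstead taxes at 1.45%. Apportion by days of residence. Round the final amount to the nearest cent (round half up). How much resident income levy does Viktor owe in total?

£3,654.28

Goldridge Municipality, 1 January – 23 July 2015: 204 days → £119,000 × 4.35% × 204/365 = £2,893.1671
The Canton of Hazelstead, 24 July – 31 December 2015: 161 days → £119,000 × 1.45% × 161/365 = £761.1110
Total = £3,654.2781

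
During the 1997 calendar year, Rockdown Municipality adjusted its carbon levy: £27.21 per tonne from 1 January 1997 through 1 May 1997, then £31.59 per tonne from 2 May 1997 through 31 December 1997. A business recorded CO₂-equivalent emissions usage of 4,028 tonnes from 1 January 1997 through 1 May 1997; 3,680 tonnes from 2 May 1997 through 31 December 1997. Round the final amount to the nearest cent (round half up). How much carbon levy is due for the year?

£225853.08

1 January – 1 May 1997: 4,028 tonnes at £27.21/tonne → £109601.88
2 May – 31 December 1997: 3,680 tonnes at £31.59/tonne → £116251.20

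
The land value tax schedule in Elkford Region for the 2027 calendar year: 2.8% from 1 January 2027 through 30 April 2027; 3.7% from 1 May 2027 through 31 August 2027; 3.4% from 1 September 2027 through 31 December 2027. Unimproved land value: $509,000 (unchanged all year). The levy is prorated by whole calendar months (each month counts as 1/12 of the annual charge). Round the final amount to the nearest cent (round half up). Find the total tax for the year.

$16,797.00

1 January – 30 April 2027: 4 months at 2.8% → $509,000 × 2.8% × 4/12 = $4,750.6667
1 May – 31 August 2027: 4 months at 3.7% → $509,000 × 3.7% × 4/12 = $6,277.6667
1 September – 31 December 2027: 4 months at 3.4% → $509,000 × 3.4% × 4/12 = $5,768.6667
Total = $16,797.0000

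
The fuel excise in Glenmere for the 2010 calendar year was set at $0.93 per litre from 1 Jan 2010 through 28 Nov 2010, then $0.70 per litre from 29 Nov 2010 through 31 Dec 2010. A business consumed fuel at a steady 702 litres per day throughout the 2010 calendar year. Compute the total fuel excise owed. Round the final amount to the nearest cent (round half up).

1 Jan – 28 Nov 2010: 332 days × 702 litres/day = 233,064 litres at $0.93/litre → $216,749.52
29 Nov – 31 Dec 2010: 33 days × 702 litres/day = 23,166 litres at $0.70/litre → $16,216.20

$232,965.72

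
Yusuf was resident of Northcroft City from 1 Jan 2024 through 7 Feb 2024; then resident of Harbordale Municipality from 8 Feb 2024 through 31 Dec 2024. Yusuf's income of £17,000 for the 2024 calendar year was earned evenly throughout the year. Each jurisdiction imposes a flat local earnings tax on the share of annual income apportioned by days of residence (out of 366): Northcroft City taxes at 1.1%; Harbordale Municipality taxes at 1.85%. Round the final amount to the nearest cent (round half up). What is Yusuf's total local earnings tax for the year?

£301.26

Northcroft City, 1 Jan – 7 Feb 2024: 38 days → £17,000 × 1.1% × 38/366 = £19.4153
Harbordale Municipality, 8 Feb – 31 Dec 2024: 328 days → £17,000 × 1.85% × 328/366 = £281.8470
Total = £301.2623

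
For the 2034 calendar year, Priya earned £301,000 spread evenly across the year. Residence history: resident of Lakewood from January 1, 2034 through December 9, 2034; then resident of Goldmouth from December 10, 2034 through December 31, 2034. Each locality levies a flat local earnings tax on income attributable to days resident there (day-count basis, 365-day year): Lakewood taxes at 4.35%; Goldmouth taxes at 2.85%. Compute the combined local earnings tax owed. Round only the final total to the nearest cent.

Lakewood, January 1 – December 9, 2034: 343 days → £301,000 × 4.35% × 343/365 = £12,304.3027
Goldmouth, December 10 – December 31, 2034: 22 days → £301,000 × 2.85% × 22/365 = £517.0603
Total = £12,821.3630

£12,821.36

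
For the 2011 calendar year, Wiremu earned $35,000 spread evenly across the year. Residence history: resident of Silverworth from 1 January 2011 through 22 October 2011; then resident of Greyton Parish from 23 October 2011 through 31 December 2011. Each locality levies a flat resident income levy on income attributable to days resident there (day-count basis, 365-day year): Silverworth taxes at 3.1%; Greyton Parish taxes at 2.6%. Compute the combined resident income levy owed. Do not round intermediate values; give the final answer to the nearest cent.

$1,051.44

Silverworth, 1 January – 22 October 2011: 295 days → $35,000 × 3.1% × 295/365 = $876.9178
Greyton Parish, 23 October – 31 December 2011: 70 days → $35,000 × 2.6% × 70/365 = $174.5205
Total = $1,051.4384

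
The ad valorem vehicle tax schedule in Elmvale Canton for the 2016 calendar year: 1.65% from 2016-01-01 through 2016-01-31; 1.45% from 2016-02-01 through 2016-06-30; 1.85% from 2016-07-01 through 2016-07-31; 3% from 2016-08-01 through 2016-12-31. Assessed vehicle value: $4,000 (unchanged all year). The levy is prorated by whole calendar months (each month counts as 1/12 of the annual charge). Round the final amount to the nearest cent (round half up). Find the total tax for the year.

$85.83

2016-01-01 to 2016-01-31: 1 month at 1.65% → $4,000 × 1.65% × 1/12 = $5.5000
2016-02-01 to 2016-06-30: 5 months at 1.45% → $4,000 × 1.45% × 5/12 = $24.1667
2016-07-01 to 2016-07-31: 1 month at 1.85% → $4,000 × 1.85% × 1/12 = $6.1667
2016-08-01 to 2016-12-31: 5 months at 3% → $4,000 × 3% × 5/12 = $50.0000
Total = $85.8333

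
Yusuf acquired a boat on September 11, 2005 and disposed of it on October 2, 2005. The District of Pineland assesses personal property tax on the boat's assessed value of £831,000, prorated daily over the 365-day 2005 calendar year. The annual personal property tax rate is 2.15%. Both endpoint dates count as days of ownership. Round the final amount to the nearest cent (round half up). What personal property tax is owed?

£1,076.88

Days held (September 11 – October 2, 2005): 22 out of 365
Tax = £831,000 × 2.15% × 22/365 = £1,076.8849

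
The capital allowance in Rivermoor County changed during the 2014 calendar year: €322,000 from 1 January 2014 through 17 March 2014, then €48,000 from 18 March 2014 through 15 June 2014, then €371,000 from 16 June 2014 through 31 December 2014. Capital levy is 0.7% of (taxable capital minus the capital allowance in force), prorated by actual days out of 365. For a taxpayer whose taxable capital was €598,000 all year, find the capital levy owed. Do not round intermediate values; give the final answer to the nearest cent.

1 January – 17 March 2014: 76 days, exemption €322,000 → (€598,000 − €322,000) × 0.7% × 76/365 = €402.2795
18 March – 15 June 2014: 90 days, exemption €48,000 → (€598,000 − €48,000) × 0.7% × 90/365 = €949.3151
16 June – 31 December 2014: 199 days, exemption €371,000 → (€598,000 − €371,000) × 0.7% × 199/365 = €866.3315
Total = €2,217.9260

€2,217.93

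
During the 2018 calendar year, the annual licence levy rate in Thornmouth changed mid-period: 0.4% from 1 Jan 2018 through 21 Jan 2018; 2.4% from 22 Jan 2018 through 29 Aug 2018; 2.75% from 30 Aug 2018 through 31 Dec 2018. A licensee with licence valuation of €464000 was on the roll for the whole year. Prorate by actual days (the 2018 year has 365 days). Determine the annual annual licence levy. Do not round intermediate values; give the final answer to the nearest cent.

1 Jan – 21 Jan 2018: 21 days at 0.4% → €464000 × 0.4% × 21/365 = €106.7836
22 Jan – 29 Aug 2018: 220 days at 2.4% → €464000 × 2.4% × 220/365 = €6712.1096
30 Aug – 31 Dec 2018: 124 days at 2.75% → €464000 × 2.75% × 124/365 = €4334.9041
Total = €11153.7973

€11153.80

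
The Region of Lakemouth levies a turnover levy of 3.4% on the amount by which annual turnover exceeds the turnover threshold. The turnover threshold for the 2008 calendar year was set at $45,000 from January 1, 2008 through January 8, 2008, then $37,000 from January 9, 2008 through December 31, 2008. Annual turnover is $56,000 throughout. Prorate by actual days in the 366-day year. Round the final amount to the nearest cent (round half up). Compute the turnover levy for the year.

January 1 – January 8, 2008: 8 days, exemption $45,000 → ($56,000 − $45,000) × 3.4% × 8/366 = $8.1749
January 9 – December 31, 2008: 358 days, exemption $37,000 → ($56,000 − $37,000) × 3.4% × 358/366 = $631.8798
Total = $640.0546

$640.05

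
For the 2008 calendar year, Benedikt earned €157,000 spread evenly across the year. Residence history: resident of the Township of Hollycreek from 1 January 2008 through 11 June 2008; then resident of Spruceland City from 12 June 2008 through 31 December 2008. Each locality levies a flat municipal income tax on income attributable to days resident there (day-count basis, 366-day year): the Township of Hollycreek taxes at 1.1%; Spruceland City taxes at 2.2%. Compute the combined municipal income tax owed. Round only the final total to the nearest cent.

The Township of Hollycreek, 1 January – 11 June 2008: 163 days → €157,000 × 1.1% × 163/366 = €769.1284
Spruceland City, 12 June – 31 December 2008: 203 days → €157,000 × 2.2% × 203/366 = €1,915.7432
Total = €2,684.8716

€2,684.87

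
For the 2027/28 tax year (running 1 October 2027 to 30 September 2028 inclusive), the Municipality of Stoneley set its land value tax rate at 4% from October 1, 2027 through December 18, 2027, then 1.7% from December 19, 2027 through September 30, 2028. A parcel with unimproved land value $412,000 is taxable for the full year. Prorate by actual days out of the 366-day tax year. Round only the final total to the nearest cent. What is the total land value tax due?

October 1 – December 18, 2027: 79 days at 4% → $412,000 × 4% × 79/366 = $3,557.1585
December 19, 2027 – September 30, 2028: 287 days at 1.7% → $412,000 × 1.7% × 287/366 = $5,492.2077
Total = $9,049.3661

$9,049.37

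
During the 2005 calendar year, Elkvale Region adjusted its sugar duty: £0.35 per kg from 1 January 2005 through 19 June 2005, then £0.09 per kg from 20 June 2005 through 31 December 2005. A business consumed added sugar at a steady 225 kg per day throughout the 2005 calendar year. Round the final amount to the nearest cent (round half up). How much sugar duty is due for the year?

1 January – 19 June 2005: 170 days × 225 kg/day = 38,250 kg at £0.35/kg → £13,387.50
20 June – 31 December 2005: 195 days × 225 kg/day = 43,875 kg at £0.09/kg → £3,948.75

£17,336.25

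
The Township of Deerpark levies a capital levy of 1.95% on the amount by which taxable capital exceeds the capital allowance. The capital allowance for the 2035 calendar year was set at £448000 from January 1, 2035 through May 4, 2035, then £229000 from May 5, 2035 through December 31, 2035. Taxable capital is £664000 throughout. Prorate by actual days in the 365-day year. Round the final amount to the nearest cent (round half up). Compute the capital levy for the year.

January 1 – May 4, 2035: 124 days, exemption £448000 → (£664000 − £448000) × 1.95% × 124/365 = £1430.9260
May 5 – December 31, 2035: 241 days, exemption £229000 → (£664000 − £229000) × 1.95% × 241/365 = £5600.7740
Total = £7031.7000

£7031.70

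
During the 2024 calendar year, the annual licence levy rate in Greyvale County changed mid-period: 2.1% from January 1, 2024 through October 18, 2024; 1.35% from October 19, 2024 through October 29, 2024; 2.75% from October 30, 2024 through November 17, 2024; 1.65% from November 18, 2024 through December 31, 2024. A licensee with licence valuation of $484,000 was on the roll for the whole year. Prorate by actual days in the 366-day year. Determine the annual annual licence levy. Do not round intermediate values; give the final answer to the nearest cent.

January 1 – October 18, 2024: 292 days at 2.1% → $484,000 × 2.1% × 292/366 = $8,108.9836
October 19 – October 29, 2024: 11 days at 1.35% → $484,000 × 1.35% × 11/366 = $196.3770
October 30 – November 17, 2024: 19 days at 2.75% → $484,000 × 2.75% × 19/366 = $690.9563
November 18 – December 31, 2024: 44 days at 1.65% → $484,000 × 1.65% × 44/366 = $960.0656
Total = $9,956.3825

$9,956.38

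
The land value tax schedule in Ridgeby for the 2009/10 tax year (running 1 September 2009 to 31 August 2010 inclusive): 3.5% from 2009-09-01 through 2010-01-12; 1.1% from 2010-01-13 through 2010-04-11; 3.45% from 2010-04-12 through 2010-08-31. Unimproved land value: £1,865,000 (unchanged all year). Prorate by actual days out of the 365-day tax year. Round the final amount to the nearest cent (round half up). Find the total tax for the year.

£53,998.14

2009-09-01 to 2010-01-12: 134 days at 3.5% → £1,865,000 × 3.5% × 134/365 = £23,963.9726
2010-01-13 to 2010-04-11: 89 days at 1.1% → £1,865,000 × 1.1% × 89/365 = £5,002.2877
2010-04-12 to 2010-08-31: 142 days at 3.45% → £1,865,000 × 3.45% × 142/365 = £25,031.8767
Total = £53,998.1370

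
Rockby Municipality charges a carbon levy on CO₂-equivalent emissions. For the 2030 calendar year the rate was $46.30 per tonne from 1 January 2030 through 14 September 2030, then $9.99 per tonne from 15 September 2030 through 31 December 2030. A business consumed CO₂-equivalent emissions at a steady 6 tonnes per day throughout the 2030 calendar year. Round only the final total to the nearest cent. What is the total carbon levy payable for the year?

$77,868.12

1 January – 14 September 2030: 257 days × 6 tonnes/day = 1,542 tonnes at $46.30/tonne → $71,394.60
15 September – 31 December 2030: 108 days × 6 tonnes/day = 648 tonnes at $9.99/tonne → $6,473.52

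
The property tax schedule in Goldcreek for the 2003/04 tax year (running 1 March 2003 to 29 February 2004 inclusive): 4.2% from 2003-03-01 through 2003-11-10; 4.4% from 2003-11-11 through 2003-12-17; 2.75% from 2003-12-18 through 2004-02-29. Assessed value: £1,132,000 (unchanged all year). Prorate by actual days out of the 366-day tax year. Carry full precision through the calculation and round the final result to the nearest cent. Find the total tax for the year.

£44,454.20

2003-03-01 to 2003-11-10: 255 days at 4.2% → £1,132,000 × 4.2% × 255/366 = £33,124.9180
2003-11-11 to 2003-12-17: 37 days at 4.4% → £1,132,000 × 4.4% × 37/366 = £5,035.2350
2003-12-18 to 2004-02-29: 74 days at 2.75% → £1,132,000 × 2.75% × 74/366 = £6,294.0437
Total = £44,454.1967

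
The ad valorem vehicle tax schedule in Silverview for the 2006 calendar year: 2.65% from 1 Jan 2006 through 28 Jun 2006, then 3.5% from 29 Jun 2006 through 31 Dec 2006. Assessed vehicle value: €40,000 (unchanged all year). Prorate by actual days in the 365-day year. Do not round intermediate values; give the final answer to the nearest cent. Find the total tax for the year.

€1,233.26

1 Jan – 28 Jun 2006: 179 days at 2.65% → €40,000 × 2.65% × 179/365 = €519.8356
29 Jun – 31 Dec 2006: 186 days at 3.5% → €40,000 × 3.5% × 186/365 = €713.4247
Total = €1,233.2603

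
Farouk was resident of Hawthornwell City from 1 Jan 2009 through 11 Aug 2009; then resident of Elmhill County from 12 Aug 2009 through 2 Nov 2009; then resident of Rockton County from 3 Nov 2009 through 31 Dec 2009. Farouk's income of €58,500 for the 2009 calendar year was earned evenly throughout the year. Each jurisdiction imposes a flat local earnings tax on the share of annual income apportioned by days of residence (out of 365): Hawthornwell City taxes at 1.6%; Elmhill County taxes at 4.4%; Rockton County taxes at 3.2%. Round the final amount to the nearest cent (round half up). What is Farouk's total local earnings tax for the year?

Hawthornwell City, 1 Jan – 11 Aug 2009: 223 days → €58,500 × 1.6% × 223/365 = €571.8575
Elmhill County, 12 Aug – 2 Nov 2009: 83 days → €58,500 × 4.4% × 83/365 = €585.3205
Rockton County, 3 Nov – 31 Dec 2009: 59 days → €58,500 × 3.2% × 59/365 = €302.5973
Total = €1,459.7753

€1,459.78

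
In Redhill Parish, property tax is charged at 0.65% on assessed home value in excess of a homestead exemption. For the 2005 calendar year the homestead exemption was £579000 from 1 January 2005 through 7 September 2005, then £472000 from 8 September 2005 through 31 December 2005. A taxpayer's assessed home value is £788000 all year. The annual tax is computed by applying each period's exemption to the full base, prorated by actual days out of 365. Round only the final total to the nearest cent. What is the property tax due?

£1577.63

1 January – 7 September 2005: 250 days, exemption £579000 → (£788000 − £579000) × 0.65% × 250/365 = £930.4795
8 September – 31 December 2005: 115 days, exemption £472000 → (£788000 − £472000) × 0.65% × 115/365 = £647.1507
Total = £1577.6301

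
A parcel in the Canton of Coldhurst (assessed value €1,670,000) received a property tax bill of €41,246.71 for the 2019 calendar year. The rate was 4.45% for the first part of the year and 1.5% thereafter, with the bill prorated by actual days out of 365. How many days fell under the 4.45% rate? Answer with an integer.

120 days

Let d = days at the first rate; then 365 − d days at the second rate.
€1,670,000 × [4.45%·d + 1.5%·(365−d)] / 365 = €41,246.71
Solving gives d = 120, so the new rate took effect on 1 May 2019.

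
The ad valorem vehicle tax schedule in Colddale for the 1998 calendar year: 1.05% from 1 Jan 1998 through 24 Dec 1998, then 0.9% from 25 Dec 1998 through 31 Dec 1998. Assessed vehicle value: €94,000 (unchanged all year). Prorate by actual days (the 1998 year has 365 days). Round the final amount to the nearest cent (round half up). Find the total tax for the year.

€984.30

1 Jan – 24 Dec 1998: 358 days at 1.05% → €94,000 × 1.05% × 358/365 = €968.0712
25 Dec – 31 Dec 1998: 7 days at 0.9% → €94,000 × 0.9% × 7/365 = €16.2247
Total = €984.2959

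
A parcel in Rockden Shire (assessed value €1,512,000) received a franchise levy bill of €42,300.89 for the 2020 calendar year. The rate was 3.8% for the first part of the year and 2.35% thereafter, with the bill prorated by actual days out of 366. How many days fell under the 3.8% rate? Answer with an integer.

Let d = days at the first rate; then 366 − d days at the second rate.
€1,512,000 × [3.8%·d + 2.35%·(366−d)] / 366 = €42,300.89
Solving gives d = 113, so the new rate took effect on 23 April 2020.

113 days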